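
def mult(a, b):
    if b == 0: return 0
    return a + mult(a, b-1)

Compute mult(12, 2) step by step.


mult(12, 2) = 12 + mult(12, 1)
mult(12, 1) = 12 + mult(12, 0)
mult(12, 0) = 0  (base case)
Total: 12 + 12 + 0 = 24

24


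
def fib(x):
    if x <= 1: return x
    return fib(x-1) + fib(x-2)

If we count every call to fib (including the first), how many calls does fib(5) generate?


Let C(n) = total calls for fib(n)
C(0) = 1, C(1) = 1
C(2) = 1 + C(1) + C(0) = 1 + 1 + 1 = 3
C(3) = 1 + C(2) + C(1) = 1 + 3 + 1 = 5
C(4) = 1 + C(3) + C(2) = 1 + 5 + 3 = 9
C(5) = 1 + C(4) + C(3) = 1 + 9 + 5 = 15

15


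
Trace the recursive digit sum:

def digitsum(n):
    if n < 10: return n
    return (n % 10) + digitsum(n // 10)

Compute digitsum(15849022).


digitsum(15849022) = 2 + digitsum(1584902)
digitsum(1584902) = 2 + digitsum(158490)
digitsum(158490) = 0 + digitsum(15849)
digitsum(15849) = 9 + digitsum(1584)
digitsum(1584) = 4 + digitsum(158)
digitsum(158) = 8 + digitsum(15)
digitsum(15) = 5 + digitsum(1)
digitsum(1) = 1  (base case)
Total: 2 + 2 + 0 + 9 + 4 + 8 + 5 + 1 = 31

31


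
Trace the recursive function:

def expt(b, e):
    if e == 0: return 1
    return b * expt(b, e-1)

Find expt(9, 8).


expt(9, 8)
= 9 * expt(9, 7)
= 9 * 9 * expt(9, 6)
= 9 * 9 * 9 * expt(9, 5)
= 9 * 9 * 9 * 9 * expt(9, 4)
= 9 * 9 * 9 * 9 * 9 * expt(9, 3)
= 9 * 9 * 9 * 9 * 9 * 9 * expt(9, 2)
= 9 * 9 * 9 * 9 * 9 * 9 * 9 * expt(9, 1)
= 9 * 9 * 9 * 9 * 9 * 9 * 9 * 9 * expt(9, 0)
= 9 * 9 * 9 * 9 * 9 * 9 * 9 * 9 * 1
= 43046721

43046721


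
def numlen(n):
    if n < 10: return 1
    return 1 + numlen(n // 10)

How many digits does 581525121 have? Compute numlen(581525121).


numlen(581525121) = 1 + numlen(58152512)
numlen(58152512) = 1 + numlen(5815251)
numlen(5815251) = 1 + numlen(581525)
numlen(581525) = 1 + numlen(58152)
numlen(58152) = 1 + numlen(5815)
numlen(5815) = 1 + numlen(581)
numlen(581) = 1 + numlen(58)
numlen(58) = 1 + numlen(5)
numlen(5) = 1  (base case: 5 < 10)
Unwinding: 1 + 1 + 1 + 1 + 1 + 1 + 1 + 1 + 1 = 9

9


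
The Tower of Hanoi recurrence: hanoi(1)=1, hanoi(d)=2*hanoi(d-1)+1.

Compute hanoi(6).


hanoi(6) = 2 * hanoi(5) + 1
hanoi(5) = 2 * hanoi(4) + 1
hanoi(4) = 2 * hanoi(3) + 1
hanoi(3) = 2 * hanoi(2) + 1
hanoi(2) = 2 * hanoi(1) + 1
hanoi(1) = 1  (base case)
hanoi(2) = 2 * 1 + 1 = 3
hanoi(3) = 2 * 3 + 1 = 7
hanoi(4) = 2 * 7 + 1 = 15
hanoi(5) = 2 * 15 + 1 = 31
hanoi(6) = 2 * 31 + 1 = 63

63


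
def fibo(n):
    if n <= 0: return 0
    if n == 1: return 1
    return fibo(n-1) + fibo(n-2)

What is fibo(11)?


Computing fibo(11) bottom-up:
fibo(0) = 0
fibo(1) = 1
fibo(2) = fibo(1) + fibo(0) = 1 + 0 = 1
fibo(3) = fibo(2) + fibo(1) = 1 + 1 = 2
fibo(4) = fibo(3) + fibo(2) = 2 + 1 = 3
fibo(5) = fibo(4) + fibo(3) = 3 + 2 = 5
fibo(6) = fibo(5) + fibo(4) = 5 + 3 = 8
fibo(7) = fibo(6) + fibo(5) = 8 + 5 = 13
fibo(8) = fibo(7) + fibo(6) = 13 + 8 = 21
fibo(9) = fibo(8) + fibo(7) = 21 + 13 = 34
fibo(10) = fibo(9) + fibo(8) = 34 + 21 = 55
fibo(11) = fibo(10) + fibo(9) = 55 + 34 = 89

89


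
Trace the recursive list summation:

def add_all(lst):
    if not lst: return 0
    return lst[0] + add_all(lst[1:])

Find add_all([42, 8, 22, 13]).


add_all([42, 8, 22, 13]) = 42 + add_all([8, 22, 13])
add_all([8, 22, 13]) = 8 + add_all([22, 13])
add_all([22, 13]) = 22 + add_all([13])
add_all([13]) = 13 + add_all([])
add_all([]) = 0  (base case)
Total: 42 + 8 + 22 + 13 + 0 = 85

85


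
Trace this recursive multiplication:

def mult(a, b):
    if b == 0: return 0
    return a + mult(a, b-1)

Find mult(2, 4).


mult(2, 4) = 2 + mult(2, 3)
mult(2, 3) = 2 + mult(2, 2)
mult(2, 2) = 2 + mult(2, 1)
mult(2, 1) = 2 + mult(2, 0)
mult(2, 0) = 0  (base case)
Total: 2 + 2 + 2 + 2 + 0 = 8

8


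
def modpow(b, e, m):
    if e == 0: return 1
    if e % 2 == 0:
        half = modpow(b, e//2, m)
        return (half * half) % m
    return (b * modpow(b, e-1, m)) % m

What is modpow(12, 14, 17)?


modpow(12, 14, 17): e is even, compute modpow(12, 7, 17)
  modpow(12, 7, 17): e is odd, compute modpow(12, 6, 17)
    modpow(12, 6, 17): e is even, compute modpow(12, 3, 17)
      modpow(12, 3, 17): e is odd, compute modpow(12, 2, 17)
        modpow(12, 2, 17): e is even, compute modpow(12, 1, 17)
          modpow(12, 1, 17): e is odd, compute modpow(12, 0, 17)
          modpow(12, 0, 17) = 1
          (12 * 1) % 17 = 12
        half=12, (12*12) % 17 = 8
      (12 * 8) % 17 = 11
    half=11, (11*11) % 17 = 2
  (12 * 2) % 17 = 7
half=7, (7*7) % 17 = 15

15


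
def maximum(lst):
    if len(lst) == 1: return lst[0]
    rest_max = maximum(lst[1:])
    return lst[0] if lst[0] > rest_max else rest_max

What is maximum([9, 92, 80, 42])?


maximum([9, 92, 80, 42]): compare 9 with maximum([92, 80, 42])
maximum([92, 80, 42]): compare 92 with maximum([80, 42])
maximum([80, 42]): compare 80 with maximum([42])
maximum([42]) = 42  (base case)
Compare 80 with 42 -> 80
Compare 92 with 80 -> 92
Compare 9 with 92 -> 92

92


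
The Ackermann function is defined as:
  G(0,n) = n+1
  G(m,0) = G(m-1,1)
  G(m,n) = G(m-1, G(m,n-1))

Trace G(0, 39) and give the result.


G(0, 39) = 40
Result: G(0, 39) = 40

40


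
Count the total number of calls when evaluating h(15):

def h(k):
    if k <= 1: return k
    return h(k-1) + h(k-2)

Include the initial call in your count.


Let C(n) = total calls for h(n)
C(0) = 1, C(1) = 1
C(2) = 1 + C(1) + C(0) = 1 + 1 + 1 = 3
C(3) = 1 + C(2) + C(1) = 1 + 3 + 1 = 5
C(4) = 1 + C(3) + C(2) = 1 + 5 + 3 = 9
C(5) = 1 + C(4) + C(3) = 1 + 9 + 5 = 15
C(6) = 1 + C(5) + C(4) = 1 + 15 + 9 = 25
C(7) = 1 + C(6) + C(5) = 1 + 25 + 15 = 41
C(8) = 1 + C(7) + C(6) = 1 + 41 + 25 = 67
C(9) = 1 + C(8) + C(7) = 1 + 67 + 41 = 109
C(10) = 1 + C(9) + C(8) = 1 + 109 + 67 = 177
C(11) = 1 + C(10) + C(9) = 1 + 177 + 109 = 287
C(12) = 1 + C(11) + C(10) = 1 + 287 + 177 = 465
C(13) = 1 + C(12) + C(11) = 1 + 465 + 287 = 753
C(14) = 1 + C(13) + C(12) = 1 + 753 + 465 = 1219
C(15) = 1 + C(14) + C(13) = 1 + 1219 + 753 = 1973

1973


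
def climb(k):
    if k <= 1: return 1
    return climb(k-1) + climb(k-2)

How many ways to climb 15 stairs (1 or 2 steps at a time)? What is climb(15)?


Building up from base cases:
climb(0) = 1
climb(1) = 1
climb(2) = climb(1) + climb(0) = 1 + 1 = 2
climb(3) = climb(2) + climb(1) = 2 + 1 = 3
climb(4) = climb(3) + climb(2) = 3 + 2 = 5
climb(5) = climb(4) + climb(3) = 5 + 3 = 8
climb(6) = climb(5) + climb(4) = 8 + 5 = 13
climb(7) = climb(6) + climb(5) = 13 + 8 = 21
climb(8) = climb(7) + climb(6) = 21 + 13 = 34
climb(9) = climb(8) + climb(7) = 34 + 21 = 55
climb(10) = climb(9) + climb(8) = 55 + 34 = 89
climb(11) = climb(10) + climb(9) = 89 + 55 = 144
climb(12) = climb(11) + climb(10) = 144 + 89 = 233
climb(13) = climb(12) + climb(11) = 233 + 144 = 377
climb(14) = climb(13) + climb(12) = 377 + 233 = 610
climb(15) = climb(14) + climb(13) = 610 + 377 = 987

987


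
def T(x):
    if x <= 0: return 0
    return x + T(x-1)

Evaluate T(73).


T(73)
= 73 + 72 + 71 + 70 + 69 + 68 + 67 + 66 + 65 + 64 + 63 + 62 + 61 + 60 + 59 + 58 + 57 + 56 + 55 + 54 + 53 + 52 + 51 + 50 + 49 + 48 + 47 + 46 + 45 + 44 + 43 + 42 + 41 + 40 + 39 + 38 + 37 + 36 + 35 + 34 + 33 + 32 + 31 + 30 + 29 + 28 + 27 + 26 + 25 + 24 + 23 + 22 + 21 + 20 + 19 + 18 + 17 + 16 + 15 + 14 + 13 + 12 + 11 + 10 + 9 + 8 + 7 + 6 + 5 + 4 + 3 + 2 + 1 + T(0)
= 73 + 72 + 71 + 70 + 69 + 68 + 67 + 66 + 65 + 64 + 63 + 62 + 61 + 60 + 59 + 58 + 57 + 56 + 55 + 54 + 53 + 52 + 51 + 50 + 49 + 48 + 47 + 46 + 45 + 44 + 43 + 42 + 41 + 40 + 39 + 38 + 37 + 36 + 35 + 34 + 33 + 32 + 31 + 30 + 29 + 28 + 27 + 26 + 25 + 24 + 23 + 22 + 21 + 20 + 19 + 18 + 17 + 16 + 15 + 14 + 13 + 12 + 11 + 10 + 9 + 8 + 7 + 6 + 5 + 4 + 3 + 2 + 1 + 0
= 2701

2701


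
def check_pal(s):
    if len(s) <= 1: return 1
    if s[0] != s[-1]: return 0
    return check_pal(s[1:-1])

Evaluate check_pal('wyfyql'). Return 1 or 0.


check_pal('wyfyql'): s[0]='w' != s[-1]='l' -> return 0
Result: 0 (not a palindrome)

0


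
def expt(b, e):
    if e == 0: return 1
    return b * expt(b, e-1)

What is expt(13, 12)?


expt(13, 12)
= 13 * expt(13, 11)
= 13 * 13 * expt(13, 10)
= 13 * 13 * 13 * expt(13, 9)
= 13 * 13 * 13 * 13 * expt(13, 8)
= 13 * 13 * 13 * 13 * 13 * expt(13, 7)
= 13 * 13 * 13 * 13 * 13 * 13 * expt(13, 6)
= 13 * 13 * 13 * 13 * 13 * 13 * 13 * expt(13, 5)
= 13 * 13 * 13 * 13 * 13 * 13 * 13 * 13 * expt(13, 4)
= 13 * 13 * 13 * 13 * 13 * 13 * 13 * 13 * 13 * expt(13, 3)
= 13 * 13 * 13 * 13 * 13 * 13 * 13 * 13 * 13 * 13 * expt(13, 2)
= 13 * 13 * 13 * 13 * 13 * 13 * 13 * 13 * 13 * 13 * 13 * expt(13, 1)
= 13 * 13 * 13 * 13 * 13 * 13 * 13 * 13 * 13 * 13 * 13 * 13 * expt(13, 0)
= 13 * 13 * 13 * 13 * 13 * 13 * 13 * 13 * 13 * 13 * 13 * 13 * 1
= 23298085122481

23298085122481


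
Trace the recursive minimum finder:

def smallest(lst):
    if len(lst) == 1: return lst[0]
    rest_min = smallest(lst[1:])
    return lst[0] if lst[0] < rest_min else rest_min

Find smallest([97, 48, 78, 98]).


smallest([97, 48, 78, 98]): compare 97 with smallest([48, 78, 98])
smallest([48, 78, 98]): compare 48 with smallest([78, 98])
smallest([78, 98]): compare 78 with smallest([98])
smallest([98]) = 98  (base case)
Compare 78 with 98 -> 78
Compare 48 with 78 -> 48
Compare 97 with 48 -> 48

48


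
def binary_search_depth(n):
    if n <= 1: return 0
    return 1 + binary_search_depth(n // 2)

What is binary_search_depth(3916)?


3916 / 2 = 1958
1958 / 2 = 979
979 / 2 = 489
489 / 2 = 244
244 / 2 = 122
122 / 2 = 61
61 / 2 = 30
30 / 2 = 15
15 / 2 = 7
7 / 2 = 3
3 / 2 = 1
Reached 1 after 11 halvings

11


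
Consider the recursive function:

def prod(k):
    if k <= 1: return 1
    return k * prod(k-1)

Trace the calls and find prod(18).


prod(18)
= 18 * prod(17)
= 18 * 17 * prod(16)
= 18 * 17 * 16 * prod(15)
= 18 * 17 * 16 * 15 * prod(14)
= 18 * 17 * 16 * 15 * 14 * prod(13)
= 18 * 17 * 16 * 15 * 14 * 13 * prod(12)
= 18 * 17 * 16 * 15 * 14 * 13 * 12 * prod(11)
= 18 * 17 * 16 * 15 * 14 * 13 * 12 * 11 * prod(10)
= 18 * 17 * 16 * 15 * 14 * 13 * 12 * 11 * 10 * prod(9)
= 18 * 17 * 16 * 15 * 14 * 13 * 12 * 11 * 10 * 9 * prod(8)
= 18 * 17 * 16 * 15 * 14 * 13 * 12 * 11 * 10 * 9 * 8 * prod(7)
= 18 * 17 * 16 * 15 * 14 * 13 * 12 * 11 * 10 * 9 * 8 * 7 * prod(6)
= 18 * 17 * 16 * 15 * 14 * 13 * 12 * 11 * 10 * 9 * 8 * 7 * 6 * prod(5)
= 18 * 17 * 16 * 15 * 14 * 13 * 12 * 11 * 10 * 9 * 8 * 7 * 6 * 5 * prod(4)
= 18 * 17 * 16 * 15 * 14 * 13 * 12 * 11 * 10 * 9 * 8 * 7 * 6 * 5 * 4 * prod(3)
= 18 * 17 * 16 * 15 * 14 * 13 * 12 * 11 * 10 * 9 * 8 * 7 * 6 * 5 * 4 * 3 * prod(2)
= 18 * 17 * 16 * 15 * 14 * 13 * 12 * 11 * 10 * 9 * 8 * 7 * 6 * 5 * 4 * 3 * 2 * prod(1)
= 18 * 17 * 16 * 15 * 14 * 13 * 12 * 11 * 10 * 9 * 8 * 7 * 6 * 5 * 4 * 3 * 2 * 1
= 6402373705728000

6402373705728000


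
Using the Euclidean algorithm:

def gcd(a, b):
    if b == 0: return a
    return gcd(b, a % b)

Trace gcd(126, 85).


gcd(126, 85) = gcd(85, 41)
gcd(85, 41) = gcd(41, 3)
gcd(41, 3) = gcd(3, 2)
gcd(3, 2) = gcd(2, 1)
gcd(2, 1) = gcd(1, 0)
gcd(1, 0) = 1  (base case)

1


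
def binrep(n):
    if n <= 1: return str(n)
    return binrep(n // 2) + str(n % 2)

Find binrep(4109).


binrep(4109) = binrep(2054) + '1'
binrep(2054) = binrep(1027) + '0'
binrep(1027) = binrep(513) + '1'
binrep(513) = binrep(256) + '1'
binrep(256) = binrep(128) + '0'
binrep(128) = binrep(64) + '0'
binrep(64) = binrep(32) + '0'
binrep(32) = binrep(16) + '0'
binrep(16) = binrep(8) + '0'
binrep(8) = binrep(4) + '0'
binrep(4) = binrep(2) + '0'
binrep(2) = binrep(1) + '0'
binrep(1) = '1'  (base case)
Concatenating: '1' + '0' + '0' + '0' + '0' + '0' + '0' + '0' + '0' + '1' + '1' + '0' + '1' = '1000000001101'

1000000001101


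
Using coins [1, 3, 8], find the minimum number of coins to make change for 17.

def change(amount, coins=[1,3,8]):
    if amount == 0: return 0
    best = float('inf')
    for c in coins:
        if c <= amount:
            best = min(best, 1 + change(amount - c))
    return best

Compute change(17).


Building up with DP:
change(0) = 0
change(1) = min(1+change(0)=1+0=1) = 1
change(2) = min(1+change(1)=1+1=2) = 2
change(3) = min(1+change(2)=1+2=3, 1+change(0)=1+0=1) = 1
change(4) = min(1+change(3)=1+1=2, 1+change(1)=1+1=2) = 2
change(5) = min(1+change(4)=1+2=3, 1+change(2)=1+2=3) = 3
change(6) = min(1+change(5)=1+3=4, 1+change(3)=1+1=2) = 2
change(7) = min(1+change(6)=1+2=3, 1+change(4)=1+2=3) = 3
change(8) = min(1+change(7)=1+3=4, 1+change(5)=1+3=4, 1+change(0)=1+0=1) = 1
change(9) = min(1+change(8)=1+1=2, 1+change(6)=1+2=3, 1+change(1)=1+1=2) = 2
change(10) = min(1+change(9)=1+2=3, 1+change(7)=1+3=4, 1+change(2)=1+2=3) = 3
change(11) = min(1+change(10)=1+3=4, 1+change(8)=1+1=2, 1+change(3)=1+1=2) = 2
change(12) = min(1+change(11)=1+2=3, 1+change(9)=1+2=3, 1+change(4)=1+2=3) = 3
change(13) = min(1+change(12)=1+3=4, 1+change(10)=1+3=4, 1+change(5)=1+3=4) = 4
change(14) = min(1+change(13)=1+4=5, 1+change(11)=1+2=3, 1+change(6)=1+2=3) = 3
change(15) = min(1+change(14)=1+3=4, 1+change(12)=1+3=4, 1+change(7)=1+3=4) = 4
change(16) = min(1+change(15)=1+4=5, 1+change(13)=1+4=5, 1+change(8)=1+1=2) = 2
change(17) = min(1+change(16)=1+2=3, 1+change(14)=1+3=4, 1+change(9)=1+2=3) = 3

3


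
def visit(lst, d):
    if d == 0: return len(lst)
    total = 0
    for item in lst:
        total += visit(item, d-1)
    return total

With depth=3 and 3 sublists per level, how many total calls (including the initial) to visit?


At depth 0 (root): 1 call
At depth 1: each of 1 parents calls visit on 3 children = 3 calls
At depth 2: each of 3 parents calls visit on 3 children = 9 calls
At depth 3: each of 9 parents calls visit on 3 children = 27 calls
Total: 1 + 3 + 9 + 27 = 40

40


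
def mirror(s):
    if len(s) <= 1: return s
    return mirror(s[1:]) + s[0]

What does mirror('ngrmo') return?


mirror('ngrmo') = mirror('grmo') + 'n'
mirror('grmo') = mirror('rmo') + 'g'
mirror('rmo') = mirror('mo') + 'r'
mirror('mo') = mirror('o') + 'm'
mirror('o') = 'o'  (base case)
Concatenating: 'o' + 'm' + 'r' + 'g' + 'n' = 'omrgn'

omrgn


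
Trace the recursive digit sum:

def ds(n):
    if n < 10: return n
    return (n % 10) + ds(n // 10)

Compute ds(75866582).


ds(75866582) = 2 + ds(7586658)
ds(7586658) = 8 + ds(758665)
ds(758665) = 5 + ds(75866)
ds(75866) = 6 + ds(7586)
ds(7586) = 6 + ds(758)
ds(758) = 8 + ds(75)
ds(75) = 5 + ds(7)
ds(7) = 7  (base case)
Total: 2 + 8 + 5 + 6 + 6 + 8 + 5 + 7 = 47

47


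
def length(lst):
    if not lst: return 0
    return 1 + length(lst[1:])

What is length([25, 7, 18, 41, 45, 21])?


length([25, 7, 18, 41, 45, 21]) = 1 + length([7, 18, 41, 45, 21])
length([7, 18, 41, 45, 21]) = 1 + length([18, 41, 45, 21])
length([18, 41, 45, 21]) = 1 + length([41, 45, 21])
length([41, 45, 21]) = 1 + length([45, 21])
length([45, 21]) = 1 + length([21])
length([21]) = 1 + length([])
length([]) = 0  (base case)
Unwinding: 1 + 1 + 1 + 1 + 1 + 1 + 0 = 6

6


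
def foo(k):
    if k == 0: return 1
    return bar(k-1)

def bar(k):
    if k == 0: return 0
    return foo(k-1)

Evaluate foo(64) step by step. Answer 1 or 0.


foo(64) = bar(63)
bar(63) = foo(62)
foo(62) = bar(61)
bar(61) = foo(60)
foo(60) = bar(59)
bar(59) = foo(58)
foo(58) = bar(57)
bar(57) = foo(56)
foo(56) = bar(55)
bar(55) = foo(54)
foo(54) = bar(53)
bar(53) = foo(52)
foo(52) = bar(51)
bar(51) = foo(50)
foo(50) = bar(49)
bar(49) = foo(48)
foo(48) = bar(47)
bar(47) = foo(46)
foo(46) = bar(45)
bar(45) = foo(44)
foo(44) = bar(43)
bar(43) = foo(42)
foo(42) = bar(41)
bar(41) = foo(40)
foo(40) = bar(39)
bar(39) = foo(38)
foo(38) = bar(37)
bar(37) = foo(36)
foo(36) = bar(35)
bar(35) = foo(34)
foo(34) = bar(33)
bar(33) = foo(32)
foo(32) = bar(31)
bar(31) = foo(30)
foo(30) = bar(29)
bar(29) = foo(28)
foo(28) = bar(27)
bar(27) = foo(26)
foo(26) = bar(25)
bar(25) = foo(24)
foo(24) = bar(23)
bar(23) = foo(22)
foo(22) = bar(21)
bar(21) = foo(20)
foo(20) = bar(19)
bar(19) = foo(18)
foo(18) = bar(17)
bar(17) = foo(16)
foo(16) = bar(15)
bar(15) = foo(14)
foo(14) = bar(13)
bar(13) = foo(12)
foo(12) = bar(11)
bar(11) = foo(10)
foo(10) = bar(9)
bar(9) = foo(8)
foo(8) = bar(7)
bar(7) = foo(6)
foo(6) = bar(5)
bar(5) = foo(4)
foo(4) = bar(3)
bar(3) = foo(2)
foo(2) = bar(1)
bar(1) = foo(0)
foo(0) = 1  (base case)
Result: 1

1


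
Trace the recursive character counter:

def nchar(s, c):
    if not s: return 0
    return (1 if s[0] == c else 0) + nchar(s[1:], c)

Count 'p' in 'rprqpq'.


s[0]='r' != 'p' -> 0
s[0]='p' == 'p' -> 1
s[0]='r' != 'p' -> 0
s[0]='q' != 'p' -> 0
s[0]='p' == 'p' -> 1
s[0]='q' != 'p' -> 0
Sum: 0 + 1 + 0 + 0 + 1 + 0 = 2

2


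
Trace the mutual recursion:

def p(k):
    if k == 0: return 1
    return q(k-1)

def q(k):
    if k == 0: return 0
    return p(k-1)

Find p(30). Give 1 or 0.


p(30) = q(29)
q(29) = p(28)
p(28) = q(27)
q(27) = p(26)
p(26) = q(25)
q(25) = p(24)
p(24) = q(23)
q(23) = p(22)
p(22) = q(21)
q(21) = p(20)
p(20) = q(19)
q(19) = p(18)
p(18) = q(17)
q(17) = p(16)
p(16) = q(15)
q(15) = p(14)
p(14) = q(13)
q(13) = p(12)
p(12) = q(11)
q(11) = p(10)
p(10) = q(9)
q(9) = p(8)
p(8) = q(7)
q(7) = p(6)
p(6) = q(5)
q(5) = p(4)
p(4) = q(3)
q(3) = p(2)
p(2) = q(1)
q(1) = p(0)
p(0) = 1  (base case)
Result: 1

1


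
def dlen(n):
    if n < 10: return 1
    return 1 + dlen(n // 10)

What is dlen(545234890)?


dlen(545234890) = 1 + dlen(54523489)
dlen(54523489) = 1 + dlen(5452348)
dlen(5452348) = 1 + dlen(545234)
dlen(545234) = 1 + dlen(54523)
dlen(54523) = 1 + dlen(5452)
dlen(5452) = 1 + dlen(545)
dlen(545) = 1 + dlen(54)
dlen(54) = 1 + dlen(5)
dlen(5) = 1  (base case: 5 < 10)
Unwinding: 1 + 1 + 1 + 1 + 1 + 1 + 1 + 1 + 1 = 9

9


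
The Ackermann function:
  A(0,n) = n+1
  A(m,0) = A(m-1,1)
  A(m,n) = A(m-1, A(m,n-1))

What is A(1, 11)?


A(1, 11) = A(0, A(1, 10))
  A(1, 10) = A(0, A(1, 9))
    A(1, 9) = A(0, A(1, 8))
      A(1, 8) = A(0, A(1, 7))
        A(1, 7) = A(0, A(1, 6))
          A(1, 6) = A(0, A(1, 5))
          A(1, 5) = A(0, A(1, 4))
          A(1, 4) = A(0, A(1, 3))
          A(1, 3) = A(0, A(1, 2))
          A(1, 2) = A(0, A(1, 1))
          A(1, 1) = A(0, A(1, 0))
          A(1, 0) = A(0, 1)
          A(0, 1) = 2
            = A(0, 2)
          A(0, 2) = 3
            = A(0, 3)
          A(0, 3) = 4
            = A(0, 4)
          A(0, 4) = 5
            = A(0, 5)
          A(0, 5) = 6
            = A(0, 6)
          A(0, 6) = 7
            = A(0, 7)
          A(0, 7) = 8
... (trace truncated)
Result: A(1, 11) = 13

13


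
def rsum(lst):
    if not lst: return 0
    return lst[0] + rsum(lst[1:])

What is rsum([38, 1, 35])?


rsum([38, 1, 35]) = 38 + rsum([1, 35])
rsum([1, 35]) = 1 + rsum([35])
rsum([35]) = 35 + rsum([])
rsum([]) = 0  (base case)
Total: 38 + 1 + 35 + 0 = 74

74


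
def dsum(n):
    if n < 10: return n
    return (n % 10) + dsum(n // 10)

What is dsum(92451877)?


dsum(92451877) = 7 + dsum(9245187)
dsum(9245187) = 7 + dsum(924518)
dsum(924518) = 8 + dsum(92451)
dsum(92451) = 1 + dsum(9245)
dsum(9245) = 5 + dsum(924)
dsum(924) = 4 + dsum(92)
dsum(92) = 2 + dsum(9)
dsum(9) = 9  (base case)
Total: 7 + 7 + 8 + 1 + 5 + 4 + 2 + 9 = 43

43


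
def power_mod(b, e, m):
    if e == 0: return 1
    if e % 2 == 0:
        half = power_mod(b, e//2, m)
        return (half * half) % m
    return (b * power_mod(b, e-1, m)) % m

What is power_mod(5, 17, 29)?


power_mod(5, 17, 29): e is odd, compute power_mod(5, 16, 29)
  power_mod(5, 16, 29): e is even, compute power_mod(5, 8, 29)
    power_mod(5, 8, 29): e is even, compute power_mod(5, 4, 29)
      power_mod(5, 4, 29): e is even, compute power_mod(5, 2, 29)
        power_mod(5, 2, 29): e is even, compute power_mod(5, 1, 29)
          power_mod(5, 1, 29): e is odd, compute power_mod(5, 0, 29)
          power_mod(5, 0, 29) = 1
          (5 * 1) % 29 = 5
        half=5, (5*5) % 29 = 25
      half=25, (25*25) % 29 = 16
    half=16, (16*16) % 29 = 24
  half=24, (24*24) % 29 = 25
(5 * 25) % 29 = 9

9


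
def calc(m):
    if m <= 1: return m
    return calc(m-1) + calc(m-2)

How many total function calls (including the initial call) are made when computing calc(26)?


Let C(n) = total calls for calc(n)
C(0) = 1, C(1) = 1
C(2) = 1 + C(1) + C(0) = 1 + 1 + 1 = 3
C(3) = 1 + C(2) + C(1) = 1 + 3 + 1 = 5
C(4) = 1 + C(3) + C(2) = 1 + 5 + 3 = 9
C(5) = 1 + C(4) + C(3) = 1 + 9 + 5 = 15
C(6) = 1 + C(5) + C(4) = 1 + 15 + 9 = 25
C(7) = 1 + C(6) + C(5) = 1 + 25 + 15 = 41
C(8) = 1 + C(7) + C(6) = 1 + 41 + 25 = 67
C(9) = 1 + C(8) + C(7) = 1 + 67 + 41 = 109
C(10) = 1 + C(9) + C(8) = 1 + 109 + 67 = 177
C(11) = 1 + C(10) + C(9) = 1 + 177 + 109 = 287
C(12) = 1 + C(11) + C(10) = 1 + 287 + 177 = 465
C(13) = 1 + C(12) + C(11) = 1 + 465 + 287 = 753
C(14) = 1 + C(13) + C(12) = 1 + 753 + 465 = 1219
C(15) = 1 + C(14) + C(13) = 1 + 1219 + 753 = 1973
C(16) = 1 + C(15) + C(14) = 1 + 1973 + 1219 = 3193
C(17) = 1 + C(16) + C(15) = 1 + 3193 + 1973 = 5167
C(18) = 1 + C(17) + C(16) = 1 + 5167 + 3193 = 8361
C(19) = 1 + C(18) + C(17) = 1 + 8361 + 5167 = 13529
C(20) = 1 + C(19) + C(18) = 1 + 13529 + 8361 = 21891
C(21) = 1 + C(20) + C(19) = 1 + 21891 + 13529 = 35421
C(22) = 1 + C(21) + C(20) = 1 + 35421 + 21891 = 57313
C(23) = 1 + C(22) + C(21) = 1 + 57313 + 35421 = 92735
C(24) = 1 + C(23) + C(22) = 1 + 92735 + 57313 = 150049
C(25) = 1 + C(24) + C(23) = 1 + 150049 + 92735 = 242785
C(26) = 1 + C(25) + C(24) = 1 + 242785 + 150049 = 392835

392835


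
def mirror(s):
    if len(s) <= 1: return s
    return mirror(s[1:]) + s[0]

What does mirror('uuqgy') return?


mirror('uuqgy') = mirror('uqgy') + 'u'
mirror('uqgy') = mirror('qgy') + 'u'
mirror('qgy') = mirror('gy') + 'q'
mirror('gy') = mirror('y') + 'g'
mirror('y') = 'y'  (base case)
Concatenating: 'y' + 'g' + 'q' + 'u' + 'u' = 'ygquu'

ygquu


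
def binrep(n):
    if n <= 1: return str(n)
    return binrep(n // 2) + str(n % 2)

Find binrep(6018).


binrep(6018) = binrep(3009) + '0'
binrep(3009) = binrep(1504) + '1'
binrep(1504) = binrep(752) + '0'
binrep(752) = binrep(376) + '0'
binrep(376) = binrep(188) + '0'
binrep(188) = binrep(94) + '0'
binrep(94) = binrep(47) + '0'
binrep(47) = binrep(23) + '1'
binrep(23) = binrep(11) + '1'
binrep(11) = binrep(5) + '1'
binrep(5) = binrep(2) + '1'
binrep(2) = binrep(1) + '0'
binrep(1) = '1'  (base case)
Concatenating: '1' + '0' + '1' + '1' + '1' + '1' + '0' + '0' + '0' + '0' + '0' + '1' + '0' = '1011110000010'

1011110000010


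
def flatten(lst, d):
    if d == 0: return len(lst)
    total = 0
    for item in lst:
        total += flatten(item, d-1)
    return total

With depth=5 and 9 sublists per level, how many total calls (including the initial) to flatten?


At depth 0 (root): 1 call
At depth 1: each of 1 parents calls flatten on 9 children = 9 calls
At depth 2: each of 9 parents calls flatten on 9 children = 81 calls
At depth 3: each of 81 parents calls flatten on 9 children = 729 calls
At depth 4: each of 729 parents calls flatten on 9 children = 6561 calls
At depth 5: each of 6561 parents calls flatten on 9 children = 59049 calls
Total: 1 + 9 + 81 + 729 + 6561 + 59049 = 66430

66430


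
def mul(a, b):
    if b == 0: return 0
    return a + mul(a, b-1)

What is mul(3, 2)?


mul(3, 2) = 3 + mul(3, 1)
mul(3, 1) = 3 + mul(3, 0)
mul(3, 0) = 0  (base case)
Total: 3 + 3 + 0 = 6

6


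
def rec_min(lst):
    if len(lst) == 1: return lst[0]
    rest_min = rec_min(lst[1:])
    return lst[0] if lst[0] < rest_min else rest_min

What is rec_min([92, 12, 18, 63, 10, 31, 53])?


rec_min([92, 12, 18, 63, 10, 31, 53]): compare 92 with rec_min([12, 18, 63, 10, 31, 53])
rec_min([12, 18, 63, 10, 31, 53]): compare 12 with rec_min([18, 63, 10, 31, 53])
rec_min([18, 63, 10, 31, 53]): compare 18 with rec_min([63, 10, 31, 53])
rec_min([63, 10, 31, 53]): compare 63 with rec_min([10, 31, 53])
rec_min([10, 31, 53]): compare 10 with rec_min([31, 53])
rec_min([31, 53]): compare 31 with rec_min([53])
rec_min([53]) = 53  (base case)
Compare 31 with 53 -> 31
Compare 10 with 31 -> 10
Compare 63 with 10 -> 10
Compare 18 with 10 -> 10
Compare 12 with 10 -> 10
Compare 92 with 10 -> 10

10


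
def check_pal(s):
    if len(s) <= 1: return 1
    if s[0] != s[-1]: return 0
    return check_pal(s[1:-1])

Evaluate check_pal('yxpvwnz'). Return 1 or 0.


check_pal('yxpvwnz'): s[0]='y' != s[-1]='z' -> return 0
Result: 0 (not a palindrome)

0


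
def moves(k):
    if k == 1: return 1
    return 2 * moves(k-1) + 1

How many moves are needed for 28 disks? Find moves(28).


moves(28) = 2 * moves(27) + 1
moves(27) = 2 * moves(26) + 1
moves(26) = 2 * moves(25) + 1
moves(25) = 2 * moves(24) + 1
moves(24) = 2 * moves(23) + 1
moves(23) = 2 * moves(22) + 1
moves(22) = 2 * moves(21) + 1
moves(21) = 2 * moves(20) + 1
moves(20) = 2 * moves(19) + 1
moves(19) = 2 * moves(18) + 1
moves(18) = 2 * moves(17) + 1
moves(17) = 2 * moves(16) + 1
moves(16) = 2 * moves(15) + 1
moves(15) = 2 * moves(14) + 1
moves(14) = 2 * moves(13) + 1
moves(13) = 2 * moves(12) + 1
moves(12) = 2 * moves(11) + 1
moves(11) = 2 * moves(10) + 1
moves(10) = 2 * moves(9) + 1
moves(9) = 2 * moves(8) + 1
moves(8) = 2 * moves(7) + 1
moves(7) = 2 * moves(6) + 1
moves(6) = 2 * moves(5) + 1
moves(5) = 2 * moves(4) + 1
moves(4) = 2 * moves(3) + 1
moves(3) = 2 * moves(2) + 1
moves(2) = 2 * moves(1) + 1
moves(1) = 1  (base case)
moves(2) = 2 * 1 + 1 = 3
moves(3) = 2 * 3 + 1 = 7
moves(4) = 2 * 7 + 1 = 15
moves(5) = 2 * 15 + 1 = 31
moves(6) = 2 * 31 + 1 = 63
moves(7) = 2 * 63 + 1 = 127
moves(8) = 2 * 127 + 1 = 255
moves(9) = 2 * 255 + 1 = 511
moves(10) = 2 * 511 + 1 = 1023
moves(11) = 2 * 1023 + 1 = 2047
moves(12) = 2 * 2047 + 1 = 4095
moves(13) = 2 * 4095 + 1 = 8191
moves(14) = 2 * 8191 + 1 = 16383
moves(15) = 2 * 16383 + 1 = 32767
moves(16) = 2 * 32767 + 1 = 65535
moves(17) = 2 * 65535 + 1 = 131071
moves(18) = 2 * 131071 + 1 = 262143
moves(19) = 2 * 262143 + 1 = 524287
moves(20) = 2 * 524287 + 1 = 1048575
moves(21) = 2 * 1048575 + 1 = 2097151
moves(22) = 2 * 2097151 + 1 = 4194303
moves(23) = 2 * 4194303 + 1 = 8388607
moves(24) = 2 * 8388607 + 1 = 16777215
moves(25) = 2 * 16777215 + 1 = 33554431
moves(26) = 2 * 33554431 + 1 = 67108863
moves(27) = 2 * 67108863 + 1 = 134217727
moves(28) = 2 * 134217727 + 1 = 268435455

268435455


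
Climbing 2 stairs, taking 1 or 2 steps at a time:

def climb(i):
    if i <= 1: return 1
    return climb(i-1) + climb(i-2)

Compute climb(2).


Building up from base cases:
climb(0) = 1
climb(1) = 1
climb(2) = climb(1) + climb(0) = 1 + 1 = 2

2


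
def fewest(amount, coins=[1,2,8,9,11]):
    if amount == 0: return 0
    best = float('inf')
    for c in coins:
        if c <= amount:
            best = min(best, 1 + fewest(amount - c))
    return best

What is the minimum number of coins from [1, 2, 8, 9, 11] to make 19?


Building up with DP:
fewest(0) = 0
fewest(1) = min(1+fewest(0)=1+0=1) = 1
fewest(2) = min(1+fewest(1)=1+1=2, 1+fewest(0)=1+0=1) = 1
fewest(3) = min(1+fewest(2)=1+1=2, 1+fewest(1)=1+1=2) = 2
fewest(4) = min(1+fewest(3)=1+2=3, 1+fewest(2)=1+1=2) = 2
fewest(5) = min(1+fewest(4)=1+2=3, 1+fewest(3)=1+2=3) = 3
fewest(6) = min(1+fewest(5)=1+3=4, 1+fewest(4)=1+2=3) = 3
fewest(7) = min(1+fewest(6)=1+3=4, 1+fewest(5)=1+3=4) = 4
fewest(8) = min(1+fewest(7)=1+4=5, 1+fewest(6)=1+3=4, 1+fewest(0)=1+0=1) = 1
fewest(9) = min(1+fewest(8)=1+1=2, 1+fewest(7)=1+4=5, 1+fewest(1)=1+1=2, 1+fewest(0)=1+0=1) = 1
fewest(10) = min(1+fewest(9)=1+1=2, 1+fewest(8)=1+1=2, 1+fewest(2)=1+1=2, 1+fewest(1)=1+1=2) = 2
fewest(11) = min(1+fewest(10)=1+2=3, 1+fewest(9)=1+1=2, 1+fewest(3)=1+2=3, 1+fewest(2)=1+1=2, 1+fewest(0)=1+0=1) = 1
fewest(12) = min(1+fewest(11)=1+1=2, 1+fewest(10)=1+2=3, 1+fewest(4)=1+2=3, 1+fewest(3)=1+2=3, 1+fewest(1)=1+1=2) = 2
fewest(13) = min(1+fewest(12)=1+2=3, 1+fewest(11)=1+1=2, 1+fewest(5)=1+3=4, 1+fewest(4)=1+2=3, 1+fewest(2)=1+1=2) = 2
fewest(14) = min(1+fewest(13)=1+2=3, 1+fewest(12)=1+2=3, 1+fewest(6)=1+3=4, 1+fewest(5)=1+3=4, 1+fewest(3)=1+2=3) = 3
fewest(15) = min(1+fewest(14)=1+3=4, 1+fewest(13)=1+2=3, 1+fewest(7)=1+4=5, 1+fewest(6)=1+3=4, 1+fewest(4)=1+2=3) = 3
fewest(16) = min(1+fewest(15)=1+3=4, 1+fewest(14)=1+3=4, 1+fewest(8)=1+1=2, 1+fewest(7)=1+4=5, 1+fewest(5)=1+3=4) = 2
fewest(17) = min(1+fewest(16)=1+2=3, 1+fewest(15)=1+3=4, 1+fewest(9)=1+1=2, 1+fewest(8)=1+1=2, 1+fewest(6)=1+3=4) = 2
fewest(18) = min(1+fewest(17)=1+2=3, 1+fewest(16)=1+2=3, 1+fewest(10)=1+2=3, 1+fewest(9)=1+1=2, 1+fewest(7)=1+4=5) = 2
fewest(19) = min(1+fewest(18)=1+2=3, 1+fewest(17)=1+2=3, 1+fewest(11)=1+1=2, 1+fewest(10)=1+2=3, 1+fewest(8)=1+1=2) = 2

2


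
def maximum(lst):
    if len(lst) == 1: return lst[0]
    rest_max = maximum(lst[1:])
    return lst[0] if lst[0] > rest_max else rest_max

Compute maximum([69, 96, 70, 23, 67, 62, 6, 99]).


maximum([69, 96, 70, 23, 67, 62, 6, 99]): compare 69 with maximum([96, 70, 23, 67, 62, 6, 99])
maximum([96, 70, 23, 67, 62, 6, 99]): compare 96 with maximum([70, 23, 67, 62, 6, 99])
maximum([70, 23, 67, 62, 6, 99]): compare 70 with maximum([23, 67, 62, 6, 99])
maximum([23, 67, 62, 6, 99]): compare 23 with maximum([67, 62, 6, 99])
maximum([67, 62, 6, 99]): compare 67 with maximum([62, 6, 99])
maximum([62, 6, 99]): compare 62 with maximum([6, 99])
maximum([6, 99]): compare 6 with maximum([99])
maximum([99]) = 99  (base case)
Compare 6 with 99 -> 99
Compare 62 with 99 -> 99
Compare 67 with 99 -> 99
Compare 23 with 99 -> 99
Compare 70 with 99 -> 99
Compare 96 with 99 -> 99
Compare 69 with 99 -> 99

99


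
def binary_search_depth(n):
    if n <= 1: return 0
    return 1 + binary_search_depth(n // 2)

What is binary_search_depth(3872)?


3872 / 2 = 1936
1936 / 2 = 968
968 / 2 = 484
484 / 2 = 242
242 / 2 = 121
121 / 2 = 60
60 / 2 = 30
30 / 2 = 15
15 / 2 = 7
7 / 2 = 3
3 / 2 = 1
Reached 1 after 11 halvings

11


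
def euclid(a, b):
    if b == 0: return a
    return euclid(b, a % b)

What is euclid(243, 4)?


euclid(243, 4) = euclid(4, 3)
euclid(4, 3) = euclid(3, 1)
euclid(3, 1) = euclid(1, 0)
euclid(1, 0) = 1  (base case)

1


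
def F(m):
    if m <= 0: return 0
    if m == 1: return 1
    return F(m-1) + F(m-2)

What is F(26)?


Computing F(26) bottom-up:
F(0) = 0
F(1) = 1
F(2) = F(1) + F(0) = 1 + 0 = 1
F(3) = F(2) + F(1) = 1 + 1 = 2
F(4) = F(3) + F(2) = 2 + 1 = 3
F(5) = F(4) + F(3) = 3 + 2 = 5
F(6) = F(5) + F(4) = 5 + 3 = 8
F(7) = F(6) + F(5) = 8 + 5 = 13
F(8) = F(7) + F(6) = 13 + 8 = 21
F(9) = F(8) + F(7) = 21 + 13 = 34
F(10) = F(9) + F(8) = 34 + 21 = 55
F(11) = F(10) + F(9) = 55 + 34 = 89
F(12) = F(11) + F(10) = 89 + 55 = 144
F(13) = F(12) + F(11) = 144 + 89 = 233
F(14) = F(13) + F(12) = 233 + 144 = 377
F(15) = F(14) + F(13) = 377 + 233 = 610
F(16) = F(15) + F(14) = 610 + 377 = 987
F(17) = F(16) + F(15) = 987 + 610 = 1597
F(18) = F(17) + F(16) = 1597 + 987 = 2584
F(19) = F(18) + F(17) = 2584 + 1597 = 4181
F(20) = F(19) + F(18) = 4181 + 2584 = 6765
F(21) = F(20) + F(19) = 6765 + 4181 = 10946
F(22) = F(21) + F(20) = 10946 + 6765 = 17711
F(23) = F(22) + F(21) = 17711 + 10946 = 28657
F(24) = F(23) + F(22) = 28657 + 17711 = 46368
F(25) = F(24) + F(23) = 46368 + 28657 = 75025
F(26) = F(25) + F(24) = 75025 + 46368 = 121393

121393


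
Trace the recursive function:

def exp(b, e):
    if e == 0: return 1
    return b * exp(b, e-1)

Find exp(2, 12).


exp(2, 12)
= 2 * exp(2, 11)
= 2 * 2 * exp(2, 10)
= 2 * 2 * 2 * exp(2, 9)
= 2 * 2 * 2 * 2 * exp(2, 8)
= 2 * 2 * 2 * 2 * 2 * exp(2, 7)
= 2 * 2 * 2 * 2 * 2 * 2 * exp(2, 6)
= 2 * 2 * 2 * 2 * 2 * 2 * 2 * exp(2, 5)
= 2 * 2 * 2 * 2 * 2 * 2 * 2 * 2 * exp(2, 4)
= 2 * 2 * 2 * 2 * 2 * 2 * 2 * 2 * 2 * exp(2, 3)
= 2 * 2 * 2 * 2 * 2 * 2 * 2 * 2 * 2 * 2 * exp(2, 2)
= 2 * 2 * 2 * 2 * 2 * 2 * 2 * 2 * 2 * 2 * 2 * exp(2, 1)
= 2 * 2 * 2 * 2 * 2 * 2 * 2 * 2 * 2 * 2 * 2 * 2 * exp(2, 0)
= 2 * 2 * 2 * 2 * 2 * 2 * 2 * 2 * 2 * 2 * 2 * 2 * 1
= 4096

4096


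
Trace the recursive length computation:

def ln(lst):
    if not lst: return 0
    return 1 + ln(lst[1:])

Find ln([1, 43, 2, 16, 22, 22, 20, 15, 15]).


ln([1, 43, 2, 16, 22, 22, 20, 15, 15]) = 1 + ln([43, 2, 16, 22, 22, 20, 15, 15])
ln([43, 2, 16, 22, 22, 20, 15, 15]) = 1 + ln([2, 16, 22, 22, 20, 15, 15])
ln([2, 16, 22, 22, 20, 15, 15]) = 1 + ln([16, 22, 22, 20, 15, 15])
ln([16, 22, 22, 20, 15, 15]) = 1 + ln([22, 22, 20, 15, 15])
ln([22, 22, 20, 15, 15]) = 1 + ln([22, 20, 15, 15])
ln([22, 20, 15, 15]) = 1 + ln([20, 15, 15])
ln([20, 15, 15]) = 1 + ln([15, 15])
ln([15, 15]) = 1 + ln([15])
ln([15]) = 1 + ln([])
ln([]) = 0  (base case)
Unwinding: 1 + 1 + 1 + 1 + 1 + 1 + 1 + 1 + 1 + 0 = 9

9


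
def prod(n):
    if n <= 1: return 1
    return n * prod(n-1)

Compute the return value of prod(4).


prod(4)
= 4 * prod(3)
= 4 * 3 * prod(2)
= 4 * 3 * 2 * prod(1)
= 4 * 3 * 2 * 1
= 24

24


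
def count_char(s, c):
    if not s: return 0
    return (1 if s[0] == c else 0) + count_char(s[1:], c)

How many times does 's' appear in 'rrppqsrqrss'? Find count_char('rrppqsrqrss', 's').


s[0]='r' != 's' -> 0
s[0]='r' != 's' -> 0
s[0]='p' != 's' -> 0
s[0]='p' != 's' -> 0
s[0]='q' != 's' -> 0
s[0]='s' == 's' -> 1
s[0]='r' != 's' -> 0
s[0]='q' != 's' -> 0
s[0]='r' != 's' -> 0
s[0]='s' == 's' -> 1
s[0]='s' == 's' -> 1
Sum: 0 + 0 + 0 + 0 + 0 + 1 + 0 + 0 + 0 + 1 + 1 = 3

3


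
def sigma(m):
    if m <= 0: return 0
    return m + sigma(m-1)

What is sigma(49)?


sigma(49)
= 49 + 48 + 47 + 46 + 45 + 44 + 43 + 42 + 41 + 40 + 39 + 38 + 37 + 36 + 35 + 34 + 33 + 32 + 31 + 30 + 29 + 28 + 27 + 26 + 25 + 24 + 23 + 22 + 21 + 20 + 19 + 18 + 17 + 16 + 15 + 14 + 13 + 12 + 11 + 10 + 9 + 8 + 7 + 6 + 5 + 4 + 3 + 2 + 1 + sigma(0)
= 49 + 48 + 47 + 46 + 45 + 44 + 43 + 42 + 41 + 40 + 39 + 38 + 37 + 36 + 35 + 34 + 33 + 32 + 31 + 30 + 29 + 28 + 27 + 26 + 25 + 24 + 23 + 22 + 21 + 20 + 19 + 18 + 17 + 16 + 15 + 14 + 13 + 12 + 11 + 10 + 9 + 8 + 7 + 6 + 5 + 4 + 3 + 2 + 1 + 0
= 1225

1225


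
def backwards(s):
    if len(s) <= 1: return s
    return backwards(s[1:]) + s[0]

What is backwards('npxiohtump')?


backwards('npxiohtump') = backwards('pxiohtump') + 'n'
backwards('pxiohtump') = backwards('xiohtump') + 'p'
backwards('xiohtump') = backwards('iohtump') + 'x'
backwards('iohtump') = backwards('ohtump') + 'i'
backwards('ohtump') = backwards('htump') + 'o'
backwards('htump') = backwards('tump') + 'h'
backwards('tump') = backwards('ump') + 't'
backwards('ump') = backwards('mp') + 'u'
backwards('mp') = backwards('p') + 'm'
backwards('p') = 'p'  (base case)
Concatenating: 'p' + 'm' + 'u' + 't' + 'h' + 'o' + 'i' + 'x' + 'p' + 'n' = 'pmuthoixpn'

pmuthoixpn


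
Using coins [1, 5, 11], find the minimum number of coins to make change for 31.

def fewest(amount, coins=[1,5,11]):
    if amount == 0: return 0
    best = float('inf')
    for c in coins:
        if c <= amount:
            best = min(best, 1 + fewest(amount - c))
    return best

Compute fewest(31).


Building up with DP:
fewest(0) = 0
fewest(1) = min(1+fewest(0)=1+0=1) = 1
fewest(2) = min(1+fewest(1)=1+1=2) = 2
fewest(3) = min(1+fewest(2)=1+2=3) = 3
fewest(4) = min(1+fewest(3)=1+3=4) = 4
fewest(5) = min(1+fewest(4)=1+4=5, 1+fewest(0)=1+0=1) = 1
fewest(6) = min(1+fewest(5)=1+1=2, 1+fewest(1)=1+1=2) = 2
fewest(7) = min(1+fewest(6)=1+2=3, 1+fewest(2)=1+2=3) = 3
fewest(8) = min(1+fewest(7)=1+3=4, 1+fewest(3)=1+3=4) = 4
fewest(9) = min(1+fewest(8)=1+4=5, 1+fewest(4)=1+4=5) = 5
fewest(10) = min(1+fewest(9)=1+5=6, 1+fewest(5)=1+1=2) = 2
fewest(11) = min(1+fewest(10)=1+2=3, 1+fewest(6)=1+2=3, 1+fewest(0)=1+0=1) = 1
fewest(12) = min(1+fewest(11)=1+1=2, 1+fewest(7)=1+3=4, 1+fewest(1)=1+1=2) = 2
fewest(13) = min(1+fewest(12)=1+2=3, 1+fewest(8)=1+4=5, 1+fewest(2)=1+2=3) = 3
fewest(14) = min(1+fewest(13)=1+3=4, 1+fewest(9)=1+5=6, 1+fewest(3)=1+3=4) = 4
fewest(15) = min(1+fewest(14)=1+4=5, 1+fewest(10)=1+2=3, 1+fewest(4)=1+4=5) = 3
fewest(16) = min(1+fewest(15)=1+3=4, 1+fewest(11)=1+1=2, 1+fewest(5)=1+1=2) = 2
fewest(17) = min(1+fewest(16)=1+2=3, 1+fewest(12)=1+2=3, 1+fewest(6)=1+2=3) = 3
fewest(18) = min(1+fewest(17)=1+3=4, 1+fewest(13)=1+3=4, 1+fewest(7)=1+3=4) = 4
fewest(19) = min(1+fewest(18)=1+4=5, 1+fewest(14)=1+4=5, 1+fewest(8)=1+4=5) = 5
fewest(20) = min(1+fewest(19)=1+5=6, 1+fewest(15)=1+3=4, 1+fewest(9)=1+5=6) = 4
fewest(21) = min(1+fewest(20)=1+4=5, 1+fewest(16)=1+2=3, 1+fewest(10)=1+2=3) = 3
fewest(22) = min(1+fewest(21)=1+3=4, 1+fewest(17)=1+3=4, 1+fewest(11)=1+1=2) = 2
fewest(23) = min(1+fewest(22)=1+2=3, 1+fewest(18)=1+4=5, 1+fewest(12)=1+2=3) = 3
fewest(24) = min(1+fewest(23)=1+3=4, 1+fewest(19)=1+5=6, 1+fewest(13)=1+3=4) = 4
fewest(25) = min(1+fewest(24)=1+4=5, 1+fewest(20)=1+4=5, 1+fewest(14)=1+4=5) = 5
fewest(26) = min(1+fewest(25)=1+5=6, 1+fewest(21)=1+3=4, 1+fewest(15)=1+3=4) = 4
fewest(27) = min(1+fewest(26)=1+4=5, 1+fewest(22)=1+2=3, 1+fewest(16)=1+2=3) = 3
fewest(28) = min(1+fewest(27)=1+3=4, 1+fewest(23)=1+3=4, 1+fewest(17)=1+3=4) = 4
fewest(29) = min(1+fewest(28)=1+4=5, 1+fewest(24)=1+4=5, 1+fewest(18)=1+4=5) = 5
fewest(30) = min(1+fewest(29)=1+5=6, 1+fewest(25)=1+5=6, 1+fewest(19)=1+5=6) = 6
fewest(31) = min(1+fewest(30)=1+6=7, 1+fewest(26)=1+4=5, 1+fewest(20)=1+4=5) = 5

5


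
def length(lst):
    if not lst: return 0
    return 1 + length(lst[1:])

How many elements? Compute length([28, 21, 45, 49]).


length([28, 21, 45, 49]) = 1 + length([21, 45, 49])
length([21, 45, 49]) = 1 + length([45, 49])
length([45, 49]) = 1 + length([49])
length([49]) = 1 + length([])
length([]) = 0  (base case)
Unwinding: 1 + 1 + 1 + 1 + 0 = 4

4


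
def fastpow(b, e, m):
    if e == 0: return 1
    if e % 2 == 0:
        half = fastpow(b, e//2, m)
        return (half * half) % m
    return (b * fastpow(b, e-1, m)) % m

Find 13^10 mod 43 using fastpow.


fastpow(13, 10, 43): e is even, compute fastpow(13, 5, 43)
  fastpow(13, 5, 43): e is odd, compute fastpow(13, 4, 43)
    fastpow(13, 4, 43): e is even, compute fastpow(13, 2, 43)
      fastpow(13, 2, 43): e is even, compute fastpow(13, 1, 43)
        fastpow(13, 1, 43): e is odd, compute fastpow(13, 0, 43)
          fastpow(13, 0, 43) = 1
        (13 * 1) % 43 = 13
      half=13, (13*13) % 43 = 40
    half=40, (40*40) % 43 = 9
  (13 * 9) % 43 = 31
half=31, (31*31) % 43 = 15

15


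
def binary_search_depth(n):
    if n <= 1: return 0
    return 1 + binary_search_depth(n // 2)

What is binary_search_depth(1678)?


1678 / 2 = 839
839 / 2 = 419
419 / 2 = 209
209 / 2 = 104
104 / 2 = 52
52 / 2 = 26
26 / 2 = 13
13 / 2 = 6
6 / 2 = 3
3 / 2 = 1
Reached 1 after 10 halvings

10


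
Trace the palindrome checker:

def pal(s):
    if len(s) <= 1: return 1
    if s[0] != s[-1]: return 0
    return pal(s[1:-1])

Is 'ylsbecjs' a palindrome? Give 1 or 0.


pal('ylsbecjs'): s[0]='y' != s[-1]='s' -> return 0
Result: 0 (not a palindrome)

0


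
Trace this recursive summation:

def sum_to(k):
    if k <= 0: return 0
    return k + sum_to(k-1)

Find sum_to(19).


sum_to(19)
= 19 + 18 + 17 + 16 + 15 + 14 + 13 + 12 + 11 + 10 + 9 + 8 + 7 + 6 + 5 + 4 + 3 + 2 + 1 + sum_to(0)
= 19 + 18 + 17 + 16 + 15 + 14 + 13 + 12 + 11 + 10 + 9 + 8 + 7 + 6 + 5 + 4 + 3 + 2 + 1 + 0
= 190

190


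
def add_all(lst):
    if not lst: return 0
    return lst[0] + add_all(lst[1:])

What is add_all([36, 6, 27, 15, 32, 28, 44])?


add_all([36, 6, 27, 15, 32, 28, 44]) = 36 + add_all([6, 27, 15, 32, 28, 44])
add_all([6, 27, 15, 32, 28, 44]) = 6 + add_all([27, 15, 32, 28, 44])
add_all([27, 15, 32, 28, 44]) = 27 + add_all([15, 32, 28, 44])
add_all([15, 32, 28, 44]) = 15 + add_all([32, 28, 44])
add_all([32, 28, 44]) = 32 + add_all([28, 44])
add_all([28, 44]) = 28 + add_all([44])
add_all([44]) = 44 + add_all([])
add_all([]) = 0  (base case)
Total: 36 + 6 + 27 + 15 + 32 + 28 + 44 + 0 = 188

188


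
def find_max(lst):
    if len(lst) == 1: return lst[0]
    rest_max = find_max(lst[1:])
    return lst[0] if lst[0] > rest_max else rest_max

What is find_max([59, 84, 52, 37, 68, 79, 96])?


find_max([59, 84, 52, 37, 68, 79, 96]): compare 59 with find_max([84, 52, 37, 68, 79, 96])
find_max([84, 52, 37, 68, 79, 96]): compare 84 with find_max([52, 37, 68, 79, 96])
find_max([52, 37, 68, 79, 96]): compare 52 with find_max([37, 68, 79, 96])
find_max([37, 68, 79, 96]): compare 37 with find_max([68, 79, 96])
find_max([68, 79, 96]): compare 68 with find_max([79, 96])
find_max([79, 96]): compare 79 with find_max([96])
find_max([96]) = 96  (base case)
Compare 79 with 96 -> 96
Compare 68 with 96 -> 96
Compare 37 with 96 -> 96
Compare 52 with 96 -> 96
Compare 84 with 96 -> 96
Compare 59 with 96 -> 96

96


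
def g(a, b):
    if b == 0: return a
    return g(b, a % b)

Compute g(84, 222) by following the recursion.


g(84, 222) = g(222, 84)
g(222, 84) = g(84, 54)
g(84, 54) = g(54, 30)
g(54, 30) = g(30, 24)
g(30, 24) = g(24, 6)
g(24, 6) = g(6, 0)
g(6, 0) = 6  (base case)

6
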